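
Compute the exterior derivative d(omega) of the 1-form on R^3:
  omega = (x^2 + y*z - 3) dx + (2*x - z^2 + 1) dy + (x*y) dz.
d(omega) = (2 - z) dx ∧ dy + (x + 2*z) dy ∧ dz

For a 1-form omega = sum_i f_i dx_i, the exterior derivative is
  d(omega) = sum_{i < j} (∂f_j/∂x_i - ∂f_i/∂x_j) dx_i ∧ dx_j.
  coefficient of dx ∧ dy: ∂f_2/∂x - ∂f_1/∂y = ∂(2*x - z^2 + 1)/∂x - ∂(x^2 + y*z - 3)/∂y = 2 - z
  coefficient of dy ∧ dz: ∂f_3/∂y - ∂f_2/∂z = ∂(x*y)/∂y - ∂(2*x - z^2 + 1)/∂z = x + 2*z
Assembling: d(omega) = (2 - z) dx ∧ dy + (x + 2*z) dy ∧ dz.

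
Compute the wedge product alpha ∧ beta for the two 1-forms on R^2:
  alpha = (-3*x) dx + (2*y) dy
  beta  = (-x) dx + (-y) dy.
alpha ∧ beta = (5*x*y) dx ∧ dy

Distribute the wedge, using dx_i ∧ dx_j = -dx_j ∧ dx_i and dx_i ∧ dx_i = 0. For each pair (i, j) with i < j, the coefficient of dx_i ∧ dx_j in alpha ∧ beta is (alpha_i * beta_j - alpha_j * beta_i). Collecting: alpha ∧ beta = (5*x*y) dx ∧ dy.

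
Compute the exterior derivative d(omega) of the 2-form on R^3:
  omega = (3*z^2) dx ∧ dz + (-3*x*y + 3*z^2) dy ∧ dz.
d(omega) = (-3*y) dx ∧ dy ∧ dz

For a 2-form omega = sum_{i<j} g_{ij} dx_i ∧ dx_j, the exterior derivative is
  d(omega) = sum_{i<j} d(g_{ij}) ∧ dx_i ∧ dx_j = sum_{i<j, k} (∂g_{ij}/∂x_k) dx_k ∧ dx_i ∧ dx_j.
Expand each term, using dx_k ∧ dx_i ∧ dx_j = sgn(permutation) dx_{(a)} ∧ dx_{(b)} ∧ dx_{(c)} with (a < b < c) sorted:
  d(-3*x*y + 3*z^2) includes (∂/∂x)(-3*x*y + 3*z^2) dx = (-3*y) dx, which multiplied by dy ∧ dz gives (-3*y) dx ∧ dy ∧ dz
Collecting like 3-forms: d(omega) = (-3*y) dx ∧ dy ∧ dz.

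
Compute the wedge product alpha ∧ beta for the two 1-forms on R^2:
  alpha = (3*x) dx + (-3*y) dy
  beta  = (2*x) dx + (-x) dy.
alpha ∧ beta = (3*x*(-x + 2*y)) dx ∧ dy

Distribute the wedge, using dx_i ∧ dx_j = -dx_j ∧ dx_i and dx_i ∧ dx_i = 0. For each pair (i, j) with i < j, the coefficient of dx_i ∧ dx_j in alpha ∧ beta is (alpha_i * beta_j - alpha_j * beta_i). Collecting: alpha ∧ beta = (3*x*(-x + 2*y)) dx ∧ dy.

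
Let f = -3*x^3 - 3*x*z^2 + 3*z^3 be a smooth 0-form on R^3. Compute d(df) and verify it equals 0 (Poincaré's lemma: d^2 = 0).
d(df) = 0

Step 1: df = sum_i (∂f/∂x_i) dx_i = (-9*x^2 - 3*z^2) dx + (0) dy + (3*z*(-2*x + 3*z)) dz.
Step 2: Apply d again. Using the 1-form formula, the coefficient of dx ∧ dy in d(df) is ∂^2 f/∂x ∂y - ∂^2 f/∂y ∂x = (0) - (0) = 0 (equality of mixed partials for smooth f).
Similarly for dx ∧ dz and dy ∧ dz — all coefficients vanish. So d(df) = 0.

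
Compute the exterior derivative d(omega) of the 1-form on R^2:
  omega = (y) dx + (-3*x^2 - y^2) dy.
d(omega) = (-6*x - 1) dx ∧ dy

For a 1-form omega = sum_i f_i dx_i, the exterior derivative is
  d(omega) = sum_{i < j} (∂f_j/∂x_i - ∂f_i/∂x_j) dx_i ∧ dx_j.
  coefficient of dx ∧ dy: ∂f_2/∂x - ∂f_1/∂y = ∂(-3*x^2 - y^2)/∂x - ∂(y)/∂y = -6*x - 1
Assembling: d(omega) = (-6*x - 1) dx ∧ dy.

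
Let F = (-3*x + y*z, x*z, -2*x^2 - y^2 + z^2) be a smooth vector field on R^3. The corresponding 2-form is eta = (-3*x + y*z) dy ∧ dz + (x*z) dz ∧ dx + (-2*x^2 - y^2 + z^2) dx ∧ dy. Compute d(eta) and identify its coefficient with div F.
d(eta) = (2*z - 3) dx ∧ dy ∧ dz; div F = 2*z - 3

For a 2-form in R^3 of the form above, applying d gives a 3-form with coefficient ∂P/∂x + ∂Q/∂y + ∂R/∂z:
  ∂P/∂x = -3
  ∂Q/∂y = 0
  ∂R/∂z = 2*z
Sum = 2*z - 3, which is exactly div F.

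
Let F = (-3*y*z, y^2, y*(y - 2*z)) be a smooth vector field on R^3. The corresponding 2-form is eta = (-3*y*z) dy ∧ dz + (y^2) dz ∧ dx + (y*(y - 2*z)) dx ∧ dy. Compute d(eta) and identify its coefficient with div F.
d(eta) = (0) dx ∧ dy ∧ dz; div F = 0

For a 2-form in R^3 of the form above, applying d gives a 3-form with coefficient ∂P/∂x + ∂Q/∂y + ∂R/∂z:
  ∂P/∂x = 0
  ∂Q/∂y = 2*y
  ∂R/∂z = -2*y
Sum = 0, which is exactly div F.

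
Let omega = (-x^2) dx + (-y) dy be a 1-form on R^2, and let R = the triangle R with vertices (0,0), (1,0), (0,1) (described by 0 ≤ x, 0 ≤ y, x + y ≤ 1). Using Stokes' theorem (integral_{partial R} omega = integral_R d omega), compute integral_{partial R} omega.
integral_(partial R) omega = 0

Stokes: integral_partial_R omega = integral_R d omega with d omega = (∂Q/∂x - ∂P/∂y) dx ∧ dy.
  ∂Q/∂x = 0
  ∂P/∂y = 0
  integrand = ∂Q/∂x - ∂P/∂y = 0.
Integrating over R: integral_0^1 integral_0^{1-x} (0) dy dx = 0.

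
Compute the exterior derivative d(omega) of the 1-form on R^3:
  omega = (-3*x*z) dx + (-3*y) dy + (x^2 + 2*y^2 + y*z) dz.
d(omega) = (5*x) dx ∧ dz + (4*y + z) dy ∧ dz

For a 1-form omega = sum_i f_i dx_i, the exterior derivative is
  d(omega) = sum_{i < j} (∂f_j/∂x_i - ∂f_i/∂x_j) dx_i ∧ dx_j.
  coefficient of dx ∧ dz: ∂f_3/∂x - ∂f_1/∂z = ∂(x^2 + 2*y^2 + y*z)/∂x - ∂(-3*x*z)/∂z = 5*x
  coefficient of dy ∧ dz: ∂f_3/∂y - ∂f_2/∂z = ∂(x^2 + 2*y^2 + y*z)/∂y - ∂(-3*y)/∂z = 4*y + z
Assembling: d(omega) = (5*x) dx ∧ dz + (4*y + z) dy ∧ dz.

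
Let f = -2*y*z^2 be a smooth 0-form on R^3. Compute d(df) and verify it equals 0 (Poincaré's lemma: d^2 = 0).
d(df) = 0

Step 1: df = sum_i (∂f/∂x_i) dx_i = (0) dx + (-2*z^2) dy + (-4*y*z) dz.
Step 2: Apply d again. Using the 1-form formula, the coefficient of dx ∧ dy in d(df) is ∂^2 f/∂x ∂y - ∂^2 f/∂y ∂x = (0) - (0) = 0 (equality of mixed partials for smooth f).
Similarly for dx ∧ dz and dy ∧ dz — all coefficients vanish. So d(df) = 0.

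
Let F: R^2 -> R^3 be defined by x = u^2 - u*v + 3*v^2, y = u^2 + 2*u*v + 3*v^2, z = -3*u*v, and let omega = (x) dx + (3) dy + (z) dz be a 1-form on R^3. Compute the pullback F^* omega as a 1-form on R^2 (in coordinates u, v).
F^* omega = (2*u^3 - 3*u^2*v + 16*u*v^2 + 6*u - 3*v^3 + 6*v) du + (-u^3 + 16*u^2*v - 9*u*v^2 + 6*u + 18*v^3 + 18*v) dv

Using F^*(f dg) = (f ∘ F) d(g ∘ F), substitute each coordinate x_i by F_i(u, v) in f_i, and replace dx_i by d F_i = (∂F_i/∂u) du + (∂F_i/∂v) dv.
  For the x component: f_1(F) = u^2 - u*v + 3*v^2; d F_1 = (2*u - v) du + (-u + 6*v) dv
  For the y component: f_2(F) = 3; d F_2 = (2*u + 2*v) du + (2*u + 6*v) dv
  For the z component: f_3(F) = -3*u*v; d F_3 = (-3*v) du + (-3*u) dv
Combining and collecting du, dv coefficients:
  coeff of du: 2*u^3 - 3*u^2*v + 16*u*v^2 + 6*u - 3*v^3 + 6*v
  coeff of dv: -u^3 + 16*u^2*v - 9*u*v^2 + 6*u + 18*v^3 + 18*v
F^* omega = (2*u^3 - 3*u^2*v + 16*u*v^2 + 6*u - 3*v^3 + 6*v) du + (-u^3 + 16*u^2*v - 9*u*v^2 + 6*u + 18*v^3 + 18*v) dv.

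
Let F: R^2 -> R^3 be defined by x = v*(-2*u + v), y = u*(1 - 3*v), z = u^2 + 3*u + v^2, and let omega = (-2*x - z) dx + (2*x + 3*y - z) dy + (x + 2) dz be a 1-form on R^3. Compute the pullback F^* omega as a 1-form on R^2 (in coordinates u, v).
F^* omega = (u^2*v - u^2 + 33*u*v^2 - 13*u*v + 4*u + 3*v^3 + 4*v^2 + 6) du + (5*u^3 + 29*u^2*v + 6*u^2 + 7*u*v^2 - 6*u*v - 4*v^3 + 4*v) dv

Using F^*(f dg) = (f ∘ F) d(g ∘ F), substitute each coordinate x_i by F_i(u, v) in f_i, and replace dx_i by d F_i = (∂F_i/∂u) du + (∂F_i/∂v) dv.
  For the x component: f_1(F) = -u^2 + 4*u*v - 3*u - 3*v^2; d F_1 = (-2*v) du + (-2*u + 2*v) dv
  For the y component: f_2(F) = -u^2 - 13*u*v + v^2; d F_2 = (1 - 3*v) du + (-3*u) dv
  For the z component: f_3(F) = -2*u*v + v^2 + 2; d F_3 = (2*u + 3) du + (2*v) dv
Combining and collecting du, dv coefficients:
  coeff of du: u^2*v - u^2 + 33*u*v^2 - 13*u*v + 4*u + 3*v^3 + 4*v^2 + 6
  coeff of dv: 5*u^3 + 29*u^2*v + 6*u^2 + 7*u*v^2 - 6*u*v - 4*v^3 + 4*v
F^* omega = (u^2*v - u^2 + 33*u*v^2 - 13*u*v + 4*u + 3*v^3 + 4*v^2 + 6) du + (5*u^3 + 29*u^2*v + 6*u^2 + 7*u*v^2 - 6*u*v - 4*v^3 + 4*v) dv.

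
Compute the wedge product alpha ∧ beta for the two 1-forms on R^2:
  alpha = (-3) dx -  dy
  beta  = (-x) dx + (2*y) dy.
alpha ∧ beta = (-x - 6*y) dx ∧ dy

Distribute the wedge, using dx_i ∧ dx_j = -dx_j ∧ dx_i and dx_i ∧ dx_i = 0. For each pair (i, j) with i < j, the coefficient of dx_i ∧ dx_j in alpha ∧ beta is (alpha_i * beta_j - alpha_j * beta_i). Collecting: alpha ∧ beta = (-x - 6*y) dx ∧ dy.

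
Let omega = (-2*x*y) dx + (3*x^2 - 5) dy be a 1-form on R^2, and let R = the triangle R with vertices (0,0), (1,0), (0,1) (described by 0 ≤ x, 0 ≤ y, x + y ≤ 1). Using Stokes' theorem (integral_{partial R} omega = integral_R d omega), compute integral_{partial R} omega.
integral_(partial R) omega = 4/3

Stokes: integral_partial_R omega = integral_R d omega with d omega = (∂Q/∂x - ∂P/∂y) dx ∧ dy.
  ∂Q/∂x = 6*x
  ∂P/∂y = -2*x
  integrand = ∂Q/∂x - ∂P/∂y = 8*x.
Integrating over R: integral_0^1 integral_0^{1-x} (8*x) dy dx = 4/3.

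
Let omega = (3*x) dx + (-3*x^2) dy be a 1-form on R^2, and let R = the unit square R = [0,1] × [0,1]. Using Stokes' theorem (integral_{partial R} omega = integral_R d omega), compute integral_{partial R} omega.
integral_(partial R) omega = -3

Stokes: integral_partial_R omega = integral_R d omega with d omega = (∂Q/∂x - ∂P/∂y) dx ∧ dy.
  ∂Q/∂x = -6*x
  ∂P/∂y = 0
  integrand = ∂Q/∂x - ∂P/∂y = -6*x.
Integrating over R: integral_0^1 integral_0^1 (-6*x) dx dy = -3.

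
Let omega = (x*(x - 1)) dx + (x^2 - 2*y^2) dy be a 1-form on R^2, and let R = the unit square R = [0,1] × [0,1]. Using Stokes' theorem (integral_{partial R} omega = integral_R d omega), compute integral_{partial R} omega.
integral_(partial R) omega = 1

Stokes: integral_partial_R omega = integral_R d omega with d omega = (∂Q/∂x - ∂P/∂y) dx ∧ dy.
  ∂Q/∂x = 2*x
  ∂P/∂y = 0
  integrand = ∂Q/∂x - ∂P/∂y = 2*x.
Integrating over R: integral_0^1 integral_0^1 (2*x) dx dy = 1.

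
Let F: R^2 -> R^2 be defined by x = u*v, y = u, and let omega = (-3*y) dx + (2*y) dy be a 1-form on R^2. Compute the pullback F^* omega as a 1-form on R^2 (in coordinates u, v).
F^* omega = (u*(2 - 3*v)) du + (-3*u^2) dv

Using F^*(f dg) = (f ∘ F) d(g ∘ F), substitute each coordinate x_i by F_i(u, v) in f_i, and replace dx_i by d F_i = (∂F_i/∂u) du + (∂F_i/∂v) dv.
  For the x component: f_1(F) = -3*u; d F_1 = (v) du + (u) dv
  For the y component: f_2(F) = 2*u; d F_2 = (1) du + (0) dv
Combining and collecting du, dv coefficients:
  coeff of du: u*(2 - 3*v)
  coeff of dv: -3*u^2
F^* omega = (u*(2 - 3*v)) du + (-3*u^2) dv.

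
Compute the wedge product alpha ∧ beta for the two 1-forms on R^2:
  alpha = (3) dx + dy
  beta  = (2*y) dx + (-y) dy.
alpha ∧ beta = (-5*y) dx ∧ dy

Distribute the wedge, using dx_i ∧ dx_j = -dx_j ∧ dx_i and dx_i ∧ dx_i = 0. For each pair (i, j) with i < j, the coefficient of dx_i ∧ dx_j in alpha ∧ beta is (alpha_i * beta_j - alpha_j * beta_i). Collecting: alpha ∧ beta = (-5*y) dx ∧ dy.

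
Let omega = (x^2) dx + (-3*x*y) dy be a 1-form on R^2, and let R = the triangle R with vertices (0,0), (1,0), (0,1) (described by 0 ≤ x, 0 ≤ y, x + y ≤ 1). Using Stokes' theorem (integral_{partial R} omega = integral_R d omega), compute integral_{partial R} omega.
integral_(partial R) omega = -1/2

Stokes: integral_partial_R omega = integral_R d omega with d omega = (∂Q/∂x - ∂P/∂y) dx ∧ dy.
  ∂Q/∂x = -3*y
  ∂P/∂y = 0
  integrand = ∂Q/∂x - ∂P/∂y = -3*y.
Integrating over R: integral_0^1 integral_0^{1-x} (-3*y) dy dx = -1/2.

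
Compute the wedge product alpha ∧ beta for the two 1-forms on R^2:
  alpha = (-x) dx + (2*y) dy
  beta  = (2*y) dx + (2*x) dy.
alpha ∧ beta = (-2*x^2 - 4*y^2) dx ∧ dy

Distribute the wedge, using dx_i ∧ dx_j = -dx_j ∧ dx_i and dx_i ∧ dx_i = 0. For each pair (i, j) with i < j, the coefficient of dx_i ∧ dx_j in alpha ∧ beta is (alpha_i * beta_j - alpha_j * beta_i). Collecting: alpha ∧ beta = (-2*x^2 - 4*y^2) dx ∧ dy.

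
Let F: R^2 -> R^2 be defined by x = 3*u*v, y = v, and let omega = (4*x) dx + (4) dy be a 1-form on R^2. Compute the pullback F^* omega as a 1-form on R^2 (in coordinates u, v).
F^* omega = (36*u*v^2) du + (36*u^2*v + 4) dv

Using F^*(f dg) = (f ∘ F) d(g ∘ F), substitute each coordinate x_i by F_i(u, v) in f_i, and replace dx_i by d F_i = (∂F_i/∂u) du + (∂F_i/∂v) dv.
  For the x component: f_1(F) = 12*u*v; d F_1 = (3*v) du + (3*u) dv
  For the y component: f_2(F) = 4; d F_2 = (0) du + (1) dv
Combining and collecting du, dv coefficients:
  coeff of du: 36*u*v^2
  coeff of dv: 36*u^2*v + 4
F^* omega = (36*u*v^2) du + (36*u^2*v + 4) dv.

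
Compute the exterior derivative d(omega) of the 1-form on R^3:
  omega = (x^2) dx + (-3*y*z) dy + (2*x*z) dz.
d(omega) = (2*z) dx ∧ dz + (3*y) dy ∧ dz

For a 1-form omega = sum_i f_i dx_i, the exterior derivative is
  d(omega) = sum_{i < j} (∂f_j/∂x_i - ∂f_i/∂x_j) dx_i ∧ dx_j.
  coefficient of dx ∧ dz: ∂f_3/∂x - ∂f_1/∂z = ∂(2*x*z)/∂x - ∂(x^2)/∂z = 2*z
  coefficient of dy ∧ dz: ∂f_3/∂y - ∂f_2/∂z = ∂(2*x*z)/∂y - ∂(-3*y*z)/∂z = 3*y
Assembling: d(omega) = (2*z) dx ∧ dz + (3*y) dy ∧ dz.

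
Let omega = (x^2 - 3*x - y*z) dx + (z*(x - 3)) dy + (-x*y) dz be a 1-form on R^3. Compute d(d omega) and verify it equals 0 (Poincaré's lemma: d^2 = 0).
d(d omega) = 0

Step 1: d omega = sum_{i<j} (∂f_j/∂x_i - ∂f_i/∂x_j) dx_i ∧ dx_j:
  coeff of dx ∧ dy: 2*z
  coeff of dx ∧ dz: 0
  coeff of dy ∧ dz: 3 - 2*x
Step 2: Apply d again to each 2-form coefficient. The only possible 3-form in R^3 is dx ∧ dy ∧ dz, with coefficient
  ∂(coeff of dy∧dz)/∂x - ∂(coeff of dx∧dz)/∂y + ∂(coeff of dx∧dy)/∂z
  = ∂/∂x (3 - 2*x) - ∂/∂y (0) + ∂/∂z (2*z).
Each of these terms simplifies to sums of mixed partials that cancel in pairs. The result is 0 (by equality of mixed partials for smooth functions — Schwarz / Clairaut).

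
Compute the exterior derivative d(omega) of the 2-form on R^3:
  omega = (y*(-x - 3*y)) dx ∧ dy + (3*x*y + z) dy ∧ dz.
d(omega) = (3*y) dx ∧ dy ∧ dz

For a 2-form omega = sum_{i<j} g_{ij} dx_i ∧ dx_j, the exterior derivative is
  d(omega) = sum_{i<j} d(g_{ij}) ∧ dx_i ∧ dx_j = sum_{i<j, k} (∂g_{ij}/∂x_k) dx_k ∧ dx_i ∧ dx_j.
Expand each term, using dx_k ∧ dx_i ∧ dx_j = sgn(permutation) dx_{(a)} ∧ dx_{(b)} ∧ dx_{(c)} with (a < b < c) sorted:
  d(3*x*y + z) includes (∂/∂x)(3*x*y + z) dx = (3*y) dx, which multiplied by dy ∧ dz gives (3*y) dx ∧ dy ∧ dz
Collecting like 3-forms: d(omega) = (3*y) dx ∧ dy ∧ dz.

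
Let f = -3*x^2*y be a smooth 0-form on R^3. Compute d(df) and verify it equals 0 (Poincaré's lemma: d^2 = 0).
d(df) = 0

Step 1: df = sum_i (∂f/∂x_i) dx_i = (-6*x*y) dx + (-3*x^2) dy + (0) dz.
Step 2: Apply d again. Using the 1-form formula, the coefficient of dx ∧ dy in d(df) is ∂^2 f/∂x ∂y - ∂^2 f/∂y ∂x = (-6*x) - (-6*x) = 0 (equality of mixed partials for smooth f).
Similarly for dx ∧ dz and dy ∧ dz — all coefficients vanish. So d(df) = 0.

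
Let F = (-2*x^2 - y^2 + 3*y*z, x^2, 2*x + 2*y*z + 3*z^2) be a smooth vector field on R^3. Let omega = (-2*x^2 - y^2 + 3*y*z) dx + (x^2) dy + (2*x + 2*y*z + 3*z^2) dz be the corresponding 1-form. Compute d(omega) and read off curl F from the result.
d(omega) = (2*z) dy ∧ dz + (3*y - 2) dz ∧ dx + (2*x + 2*y - 3*z) dx ∧ dy; curl F = (2*z, 3*y - 2, 2*x + 2*y - 3*z)

d omega = sum_{i<j} (∂f_j/∂x_i - ∂f_i/∂x_j) dx_i ∧ dx_j. Under the identification (dy ∧ dz, dz ∧ dx, dx ∧ dy) ↔ (e_x, e_y, e_z), the coefficients are exactly the components of curl F. Compute:
  ∂R/∂y - ∂Q/∂z = (2*z) - (0) = 2*z
  ∂P/∂z - ∂R/∂x = (3*y) - (2) = 3*y - 2
  ∂Q/∂x - ∂P/∂y = (2*x) - (-2*y + 3*z) = 2*x + 2*y - 3*z.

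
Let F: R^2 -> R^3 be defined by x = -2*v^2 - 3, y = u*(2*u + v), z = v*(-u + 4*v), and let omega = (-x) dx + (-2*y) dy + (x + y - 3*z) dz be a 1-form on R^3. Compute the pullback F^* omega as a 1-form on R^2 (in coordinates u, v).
F^* omega = (-16*u^3 - 14*u^2*v - 6*u*v^2 + 14*v^3 + 3*v) du + (-6*u^3 + 10*u^2*v + 46*u*v^2 + 3*u - 120*v^3 - 36*v) dv

Using F^*(f dg) = (f ∘ F) d(g ∘ F), substitute each coordinate x_i by F_i(u, v) in f_i, and replace dx_i by d F_i = (∂F_i/∂u) du + (∂F_i/∂v) dv.
  For the x component: f_1(F) = 2*v^2 + 3; d F_1 = (0) du + (-4*v) dv
  For the y component: f_2(F) = 2*u*(-2*u - v); d F_2 = (4*u + v) du + (u) dv
  For the z component: f_3(F) = 2*u^2 + 4*u*v - 14*v^2 - 3; d F_3 = (-v) du + (-u + 8*v) dv
Combining and collecting du, dv coefficients:
  coeff of du: -16*u^3 - 14*u^2*v - 6*u*v^2 + 14*v^3 + 3*v
  coeff of dv: -6*u^3 + 10*u^2*v + 46*u*v^2 + 3*u - 120*v^3 - 36*v
F^* omega = (-16*u^3 - 14*u^2*v - 6*u*v^2 + 14*v^3 + 3*v) du + (-6*u^3 + 10*u^2*v + 46*u*v^2 + 3*u - 120*v^3 - 36*v) dv.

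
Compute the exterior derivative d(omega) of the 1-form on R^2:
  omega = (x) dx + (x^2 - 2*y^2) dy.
d(omega) = (2*x) dx ∧ dy

For a 1-form omega = sum_i f_i dx_i, the exterior derivative is
  d(omega) = sum_{i < j} (∂f_j/∂x_i - ∂f_i/∂x_j) dx_i ∧ dx_j.
  coefficient of dx ∧ dy: ∂f_2/∂x - ∂f_1/∂y = ∂(x^2 - 2*y^2)/∂x - ∂(x)/∂y = 2*x
Assembling: d(omega) = (2*x) dx ∧ dy.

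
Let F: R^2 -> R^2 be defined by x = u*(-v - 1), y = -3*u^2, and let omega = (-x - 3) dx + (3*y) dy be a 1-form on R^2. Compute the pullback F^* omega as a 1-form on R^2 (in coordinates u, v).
F^* omega = (54*u^3 - u*v^2 - 2*u*v - u + 3*v + 3) du + (u*(-u*v - u + 3)) dv

Using F^*(f dg) = (f ∘ F) d(g ∘ F), substitute each coordinate x_i by F_i(u, v) in f_i, and replace dx_i by d F_i = (∂F_i/∂u) du + (∂F_i/∂v) dv.
  For the x component: f_1(F) = u*v + u - 3; d F_1 = (-v - 1) du + (-u) dv
  For the y component: f_2(F) = -9*u^2; d F_2 = (-6*u) du + (0) dv
Combining and collecting du, dv coefficients:
  coeff of du: 54*u^3 - u*v^2 - 2*u*v - u + 3*v + 3
  coeff of dv: u*(-u*v - u + 3)
F^* omega = (54*u^3 - u*v^2 - 2*u*v - u + 3*v + 3) du + (u*(-u*v - u + 3)) dv.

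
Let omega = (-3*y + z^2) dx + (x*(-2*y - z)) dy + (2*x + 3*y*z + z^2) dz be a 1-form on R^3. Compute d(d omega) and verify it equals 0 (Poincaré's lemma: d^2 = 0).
d(d omega) = 0

Step 1: d omega = sum_{i<j} (∂f_j/∂x_i - ∂f_i/∂x_j) dx_i ∧ dx_j:
  coeff of dx ∧ dy: -2*y - z + 3
  coeff of dx ∧ dz: 2 - 2*z
  coeff of dy ∧ dz: x + 3*z
Step 2: Apply d again to each 2-form coefficient. The only possible 3-form in R^3 is dx ∧ dy ∧ dz, with coefficient
  ∂(coeff of dy∧dz)/∂x - ∂(coeff of dx∧dz)/∂y + ∂(coeff of dx∧dy)/∂z
  = ∂/∂x (x + 3*z) - ∂/∂y (2 - 2*z) + ∂/∂z (-2*y - z + 3).
Each of these terms simplifies to sums of mixed partials that cancel in pairs. The result is 0 (by equality of mixed partials for smooth functions — Schwarz / Clairaut).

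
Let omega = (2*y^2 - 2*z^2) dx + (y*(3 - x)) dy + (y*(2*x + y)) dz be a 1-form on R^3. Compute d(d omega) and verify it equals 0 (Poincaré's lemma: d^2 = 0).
d(d omega) = 0

Step 1: d omega = sum_{i<j} (∂f_j/∂x_i - ∂f_i/∂x_j) dx_i ∧ dx_j:
  coeff of dx ∧ dy: -5*y
  coeff of dx ∧ dz: 2*y + 4*z
  coeff of dy ∧ dz: 2*x + 2*y
Step 2: Apply d again to each 2-form coefficient. The only possible 3-form in R^3 is dx ∧ dy ∧ dz, with coefficient
  ∂(coeff of dy∧dz)/∂x - ∂(coeff of dx∧dz)/∂y + ∂(coeff of dx∧dy)/∂z
  = ∂/∂x (2*x + 2*y) - ∂/∂y (2*y + 4*z) + ∂/∂z (-5*y).
Each of these terms simplifies to sums of mixed partials that cancel in pairs. The result is 0 (by equality of mixed partials for smooth functions — Schwarz / Clairaut).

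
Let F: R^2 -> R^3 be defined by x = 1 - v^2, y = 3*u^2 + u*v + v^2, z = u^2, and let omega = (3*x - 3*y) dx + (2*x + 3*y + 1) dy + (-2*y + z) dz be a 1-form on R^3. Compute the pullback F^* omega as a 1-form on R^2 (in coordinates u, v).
F^* omega = (44*u^3 + 23*u^2*v + 5*u*v^2 + 18*u + v^3 + 3*v) du + (9*u^3 + 39*u^2*v + 13*u*v^2 + 3*u + 14*v^3) dv

Using F^*(f dg) = (f ∘ F) d(g ∘ F), substitute each coordinate x_i by F_i(u, v) in f_i, and replace dx_i by d F_i = (∂F_i/∂u) du + (∂F_i/∂v) dv.
  For the x component: f_1(F) = -9*u^2 - 3*u*v - 6*v^2 + 3; d F_1 = (0) du + (-2*v) dv
  For the y component: f_2(F) = 9*u^2 + 3*u*v + v^2 + 3; d F_2 = (6*u + v) du + (u + 2*v) dv
  For the z component: f_3(F) = -5*u^2 - 2*u*v - 2*v^2; d F_3 = (2*u) du + (0) dv
Combining and collecting du, dv coefficients:
  coeff of du: 44*u^3 + 23*u^2*v + 5*u*v^2 + 18*u + v^3 + 3*v
  coeff of dv: 9*u^3 + 39*u^2*v + 13*u*v^2 + 3*u + 14*v^3
F^* omega = (44*u^3 + 23*u^2*v + 5*u*v^2 + 18*u + v^3 + 3*v) du + (9*u^3 + 39*u^2*v + 13*u*v^2 + 3*u + 14*v^3) dv.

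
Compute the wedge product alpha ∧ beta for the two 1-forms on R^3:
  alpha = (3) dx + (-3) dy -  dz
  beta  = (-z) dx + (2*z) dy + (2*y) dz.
alpha ∧ beta = (3*z) dx ∧ dy + (6*y - z) dx ∧ dz + (-6*y + 2*z) dy ∧ dz

Distribute the wedge, using dx_i ∧ dx_j = -dx_j ∧ dx_i and dx_i ∧ dx_i = 0. For each pair (i, j) with i < j, the coefficient of dx_i ∧ dx_j in alpha ∧ beta is (alpha_i * beta_j - alpha_j * beta_i). Collecting: alpha ∧ beta = (3*z) dx ∧ dy + (6*y - z) dx ∧ dz + (-6*y + 2*z) dy ∧ dz.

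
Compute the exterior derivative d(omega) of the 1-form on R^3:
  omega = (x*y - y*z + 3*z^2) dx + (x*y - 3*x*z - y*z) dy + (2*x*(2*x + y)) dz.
d(omega) = (-x + y - 2*z) dx ∧ dy + (8*x + 3*y - 6*z) dx ∧ dz + (5*x + y) dy ∧ dz

For a 1-form omega = sum_i f_i dx_i, the exterior derivative is
  d(omega) = sum_{i < j} (∂f_j/∂x_i - ∂f_i/∂x_j) dx_i ∧ dx_j.
  coefficient of dx ∧ dy: ∂f_2/∂x - ∂f_1/∂y = ∂(x*y - 3*x*z - y*z)/∂x - ∂(x*y - y*z + 3*z^2)/∂y = -x + y - 2*z
  coefficient of dx ∧ dz: ∂f_3/∂x - ∂f_1/∂z = ∂(2*x*(2*x + y))/∂x - ∂(x*y - y*z + 3*z^2)/∂z = 8*x + 3*y - 6*z
  coefficient of dy ∧ dz: ∂f_3/∂y - ∂f_2/∂z = ∂(2*x*(2*x + y))/∂y - ∂(x*y - 3*x*z - y*z)/∂z = 5*x + y
Assembling: d(omega) = (-x + y - 2*z) dx ∧ dy + (8*x + 3*y - 6*z) dx ∧ dz + (5*x + y) dy ∧ dz.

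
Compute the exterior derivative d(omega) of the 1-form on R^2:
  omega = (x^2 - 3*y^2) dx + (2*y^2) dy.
d(omega) = (6*y) dx ∧ dy

For a 1-form omega = sum_i f_i dx_i, the exterior derivative is
  d(omega) = sum_{i < j} (∂f_j/∂x_i - ∂f_i/∂x_j) dx_i ∧ dx_j.
  coefficient of dx ∧ dy: ∂f_2/∂x - ∂f_1/∂y = ∂(2*y^2)/∂x - ∂(x^2 - 3*y^2)/∂y = 6*y
Assembling: d(omega) = (6*y) dx ∧ dy.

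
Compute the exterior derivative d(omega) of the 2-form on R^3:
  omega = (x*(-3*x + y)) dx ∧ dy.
d(omega) = 0

For a 2-form omega = sum_{i<j} g_{ij} dx_i ∧ dx_j, the exterior derivative is
  d(omega) = sum_{i<j} d(g_{ij}) ∧ dx_i ∧ dx_j = sum_{i<j, k} (∂g_{ij}/∂x_k) dx_k ∧ dx_i ∧ dx_j.
Expand each term, using dx_k ∧ dx_i ∧ dx_j = sgn(permutation) dx_{(a)} ∧ dx_{(b)} ∧ dx_{(c)} with (a < b < c) sorted:

Collecting like 3-forms: d(omega) = 0.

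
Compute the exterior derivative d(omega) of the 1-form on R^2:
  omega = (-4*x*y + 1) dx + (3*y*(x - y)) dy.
d(omega) = (4*x + 3*y) dx ∧ dy

For a 1-form omega = sum_i f_i dx_i, the exterior derivative is
  d(omega) = sum_{i < j} (∂f_j/∂x_i - ∂f_i/∂x_j) dx_i ∧ dx_j.
  coefficient of dx ∧ dy: ∂f_2/∂x - ∂f_1/∂y = ∂(3*y*(x - y))/∂x - ∂(-4*x*y + 1)/∂y = 4*x + 3*y
Assembling: d(omega) = (4*x + 3*y) dx ∧ dy.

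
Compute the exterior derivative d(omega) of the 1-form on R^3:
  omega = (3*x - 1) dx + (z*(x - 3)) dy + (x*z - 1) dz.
d(omega) = (z) dx ∧ dy + (z) dx ∧ dz + (3 - x) dy ∧ dz

For a 1-form omega = sum_i f_i dx_i, the exterior derivative is
  d(omega) = sum_{i < j} (∂f_j/∂x_i - ∂f_i/∂x_j) dx_i ∧ dx_j.
  coefficient of dx ∧ dy: ∂f_2/∂x - ∂f_1/∂y = ∂(z*(x - 3))/∂x - ∂(3*x - 1)/∂y = z
  coefficient of dx ∧ dz: ∂f_3/∂x - ∂f_1/∂z = ∂(x*z - 1)/∂x - ∂(3*x - 1)/∂z = z
  coefficient of dy ∧ dz: ∂f_3/∂y - ∂f_2/∂z = ∂(x*z - 1)/∂y - ∂(z*(x - 3))/∂z = 3 - x
Assembling: d(omega) = (z) dx ∧ dy + (z) dx ∧ dz + (3 - x) dy ∧ dz.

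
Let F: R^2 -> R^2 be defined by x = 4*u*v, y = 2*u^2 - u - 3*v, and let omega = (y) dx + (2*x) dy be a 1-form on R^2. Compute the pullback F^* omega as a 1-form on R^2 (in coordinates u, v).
F^* omega = (4*v*(10*u^2 - 3*u - 3*v)) du + (4*u*(2*u^2 - u - 9*v)) dv

Using F^*(f dg) = (f ∘ F) d(g ∘ F), substitute each coordinate x_i by F_i(u, v) in f_i, and replace dx_i by d F_i = (∂F_i/∂u) du + (∂F_i/∂v) dv.
  For the x component: f_1(F) = 2*u^2 - u - 3*v; d F_1 = (4*v) du + (4*u) dv
  For the y component: f_2(F) = 8*u*v; d F_2 = (4*u - 1) du + (-3) dv
Combining and collecting du, dv coefficients:
  coeff of du: 4*v*(10*u^2 - 3*u - 3*v)
  coeff of dv: 4*u*(2*u^2 - u - 9*v)
F^* omega = (4*v*(10*u^2 - 3*u - 3*v)) du + (4*u*(2*u^2 - u - 9*v)) dv.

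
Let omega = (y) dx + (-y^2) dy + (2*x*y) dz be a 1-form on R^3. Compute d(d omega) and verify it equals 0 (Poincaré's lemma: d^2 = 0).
d(d omega) = 0

Step 1: d omega = sum_{i<j} (∂f_j/∂x_i - ∂f_i/∂x_j) dx_i ∧ dx_j:
  coeff of dx ∧ dy: -1
  coeff of dx ∧ dz: 2*y
  coeff of dy ∧ dz: 2*x
Step 2: Apply d again to each 2-form coefficient. The only possible 3-form in R^3 is dx ∧ dy ∧ dz, with coefficient
  ∂(coeff of dy∧dz)/∂x - ∂(coeff of dx∧dz)/∂y + ∂(coeff of dx∧dy)/∂z
  = ∂/∂x (2*x) - ∂/∂y (2*y) + ∂/∂z (-1).
Each of these terms simplifies to sums of mixed partials that cancel in pairs. The result is 0 (by equality of mixed partials for smooth functions — Schwarz / Clairaut).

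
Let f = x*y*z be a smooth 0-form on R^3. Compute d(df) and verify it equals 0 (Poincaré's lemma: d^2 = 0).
d(df) = 0

Step 1: df = sum_i (∂f/∂x_i) dx_i = (y*z) dx + (x*z) dy + (x*y) dz.
Step 2: Apply d again. Using the 1-form formula, the coefficient of dx ∧ dy in d(df) is ∂^2 f/∂x ∂y - ∂^2 f/∂y ∂x = (z) - (z) = 0 (equality of mixed partials for smooth f).
Similarly for dx ∧ dz and dy ∧ dz — all coefficients vanish. So d(df) = 0.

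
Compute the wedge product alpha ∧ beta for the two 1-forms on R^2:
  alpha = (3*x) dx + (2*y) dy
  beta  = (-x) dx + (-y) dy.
alpha ∧ beta = (-x*y) dx ∧ dy

Distribute the wedge, using dx_i ∧ dx_j = -dx_j ∧ dx_i and dx_i ∧ dx_i = 0. For each pair (i, j) with i < j, the coefficient of dx_i ∧ dx_j in alpha ∧ beta is (alpha_i * beta_j - alpha_j * beta_i). Collecting: alpha ∧ beta = (-x*y) dx ∧ dy.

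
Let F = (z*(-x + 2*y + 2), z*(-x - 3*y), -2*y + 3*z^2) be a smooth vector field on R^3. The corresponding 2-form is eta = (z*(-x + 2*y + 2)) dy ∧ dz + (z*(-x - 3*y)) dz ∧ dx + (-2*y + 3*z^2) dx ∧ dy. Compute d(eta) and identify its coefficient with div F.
d(eta) = (2*z) dx ∧ dy ∧ dz; div F = 2*z

For a 2-form in R^3 of the form above, applying d gives a 3-form with coefficient ∂P/∂x + ∂Q/∂y + ∂R/∂z:
  ∂P/∂x = -z
  ∂Q/∂y = -3*z
  ∂R/∂z = 6*z
Sum = 2*z, which is exactly div F.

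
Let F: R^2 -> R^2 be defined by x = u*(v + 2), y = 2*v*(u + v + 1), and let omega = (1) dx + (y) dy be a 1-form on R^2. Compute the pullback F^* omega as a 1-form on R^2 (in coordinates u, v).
F^* omega = (4*u*v^2 + 4*v^3 + 4*v^2 + v + 2) du + (4*u^2*v + 12*u*v^2 + 8*u*v + u + 8*v^3 + 12*v^2 + 4*v) dv

Using F^*(f dg) = (f ∘ F) d(g ∘ F), substitute each coordinate x_i by F_i(u, v) in f_i, and replace dx_i by d F_i = (∂F_i/∂u) du + (∂F_i/∂v) dv.
  For the x component: f_1(F) = 1; d F_1 = (v + 2) du + (u) dv
  For the y component: f_2(F) = 2*v*(u + v + 1); d F_2 = (2*v) du + (2*u + 4*v + 2) dv
Combining and collecting du, dv coefficients:
  coeff of du: 4*u*v^2 + 4*v^3 + 4*v^2 + v + 2
  coeff of dv: 4*u^2*v + 12*u*v^2 + 8*u*v + u + 8*v^3 + 12*v^2 + 4*v
F^* omega = (4*u*v^2 + 4*v^3 + 4*v^2 + v + 2) du + (4*u^2*v + 12*u*v^2 + 8*u*v + u + 8*v^3 + 12*v^2 + 4*v) dv.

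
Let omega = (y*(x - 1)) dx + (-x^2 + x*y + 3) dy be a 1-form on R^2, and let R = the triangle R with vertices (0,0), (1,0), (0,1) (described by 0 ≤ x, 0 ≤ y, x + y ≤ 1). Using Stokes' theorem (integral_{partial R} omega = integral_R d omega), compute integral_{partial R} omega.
integral_(partial R) omega = 1/6

Stokes: integral_partial_R omega = integral_R d omega with d omega = (∂Q/∂x - ∂P/∂y) dx ∧ dy.
  ∂Q/∂x = -2*x + y
  ∂P/∂y = x - 1
  integrand = ∂Q/∂x - ∂P/∂y = -3*x + y + 1.
Integrating over R: integral_0^1 integral_0^{1-x} (-3*x + y + 1) dy dx = 1/6.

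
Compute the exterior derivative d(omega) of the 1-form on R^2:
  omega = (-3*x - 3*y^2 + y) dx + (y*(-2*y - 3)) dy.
d(omega) = (6*y - 1) dx ∧ dy

For a 1-form omega = sum_i f_i dx_i, the exterior derivative is
  d(omega) = sum_{i < j} (∂f_j/∂x_i - ∂f_i/∂x_j) dx_i ∧ dx_j.
  coefficient of dx ∧ dy: ∂f_2/∂x - ∂f_1/∂y = ∂(y*(-2*y - 3))/∂x - ∂(-3*x - 3*y^2 + y)/∂y = 6*y - 1
Assembling: d(omega) = (6*y - 1) dx ∧ dy.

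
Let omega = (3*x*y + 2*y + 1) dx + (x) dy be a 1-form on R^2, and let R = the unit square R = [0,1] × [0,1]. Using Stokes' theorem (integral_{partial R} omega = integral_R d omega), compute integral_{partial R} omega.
integral_(partial R) omega = -5/2

Stokes: integral_partial_R omega = integral_R d omega with d omega = (∂Q/∂x - ∂P/∂y) dx ∧ dy.
  ∂Q/∂x = 1
  ∂P/∂y = 3*x + 2
  integrand = ∂Q/∂x - ∂P/∂y = -3*x - 1.
Integrating over R: integral_0^1 integral_0^1 (-3*x - 1) dx dy = -5/2.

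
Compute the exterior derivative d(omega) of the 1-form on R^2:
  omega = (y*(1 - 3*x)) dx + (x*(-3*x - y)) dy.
d(omega) = (-3*x - y - 1) dx ∧ dy

For a 1-form omega = sum_i f_i dx_i, the exterior derivative is
  d(omega) = sum_{i < j} (∂f_j/∂x_i - ∂f_i/∂x_j) dx_i ∧ dx_j.
  coefficient of dx ∧ dy: ∂f_2/∂x - ∂f_1/∂y = ∂(x*(-3*x - y))/∂x - ∂(y*(1 - 3*x))/∂y = -3*x - y - 1
Assembling: d(omega) = (-3*x - y - 1) dx ∧ dy.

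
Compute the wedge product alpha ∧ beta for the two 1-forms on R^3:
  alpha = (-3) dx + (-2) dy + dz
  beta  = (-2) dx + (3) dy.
alpha ∧ beta = (-13) dx ∧ dy + (2) dx ∧ dz + (-3) dy ∧ dz

Distribute the wedge, using dx_i ∧ dx_j = -dx_j ∧ dx_i and dx_i ∧ dx_i = 0. For each pair (i, j) with i < j, the coefficient of dx_i ∧ dx_j in alpha ∧ beta is (alpha_i * beta_j - alpha_j * beta_i). Collecting: alpha ∧ beta = (-13) dx ∧ dy + (2) dx ∧ dz + (-3) dy ∧ dz.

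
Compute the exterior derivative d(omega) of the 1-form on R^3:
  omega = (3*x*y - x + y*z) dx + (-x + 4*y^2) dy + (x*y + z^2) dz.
d(omega) = (-3*x - z - 1) dx ∧ dy + (x) dy ∧ dz

For a 1-form omega = sum_i f_i dx_i, the exterior derivative is
  d(omega) = sum_{i < j} (∂f_j/∂x_i - ∂f_i/∂x_j) dx_i ∧ dx_j.
  coefficient of dx ∧ dy: ∂f_2/∂x - ∂f_1/∂y = ∂(-x + 4*y^2)/∂x - ∂(3*x*y - x + y*z)/∂y = -3*x - z - 1
  coefficient of dy ∧ dz: ∂f_3/∂y - ∂f_2/∂z = ∂(x*y + z^2)/∂y - ∂(-x + 4*y^2)/∂z = x
Assembling: d(omega) = (-3*x - z - 1) dx ∧ dy + (x) dy ∧ dz.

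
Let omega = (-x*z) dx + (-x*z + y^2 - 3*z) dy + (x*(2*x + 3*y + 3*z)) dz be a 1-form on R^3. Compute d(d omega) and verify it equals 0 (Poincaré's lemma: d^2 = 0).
d(d omega) = 0

Step 1: d omega = sum_{i<j} (∂f_j/∂x_i - ∂f_i/∂x_j) dx_i ∧ dx_j:
  coeff of dx ∧ dy: -z
  coeff of dx ∧ dz: 5*x + 3*y + 3*z
  coeff of dy ∧ dz: 4*x + 3
Step 2: Apply d again to each 2-form coefficient. The only possible 3-form in R^3 is dx ∧ dy ∧ dz, with coefficient
  ∂(coeff of dy∧dz)/∂x - ∂(coeff of dx∧dz)/∂y + ∂(coeff of dx∧dy)/∂z
  = ∂/∂x (4*x + 3) - ∂/∂y (5*x + 3*y + 3*z) + ∂/∂z (-z).
Each of these terms simplifies to sums of mixed partials that cancel in pairs. The result is 0 (by equality of mixed partials for smooth functions — Schwarz / Clairaut).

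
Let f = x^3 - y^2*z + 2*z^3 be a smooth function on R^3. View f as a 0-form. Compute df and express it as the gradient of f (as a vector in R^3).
df = (3*x^2) dx + (-2*y*z) dy + (-y^2 + 6*z^2) dz; grad f = (3*x^2, -2*y*z, -y^2 + 6*z^2)

For a 0-form f, d f = (∂f/∂x) dx + (∂f/∂y) dy + (∂f/∂z) dz. The components of the vector representation are exactly the entries of grad f in Cartesian coordinates:
  ∂f/∂x = 3*x^2
  ∂f/∂y = -2*y*z
  ∂f/∂z = -y^2 + 6*z^2.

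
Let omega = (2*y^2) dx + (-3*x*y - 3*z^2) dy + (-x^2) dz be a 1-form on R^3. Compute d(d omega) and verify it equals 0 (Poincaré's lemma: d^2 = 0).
d(d omega) = 0

Step 1: d omega = sum_{i<j} (∂f_j/∂x_i - ∂f_i/∂x_j) dx_i ∧ dx_j:
  coeff of dx ∧ dy: -7*y
  coeff of dx ∧ dz: -2*x
  coeff of dy ∧ dz: 6*z
Step 2: Apply d again to each 2-form coefficient. The only possible 3-form in R^3 is dx ∧ dy ∧ dz, with coefficient
  ∂(coeff of dy∧dz)/∂x - ∂(coeff of dx∧dz)/∂y + ∂(coeff of dx∧dy)/∂z
  = ∂/∂x (6*z) - ∂/∂y (-2*x) + ∂/∂z (-7*y).
Each of these terms simplifies to sums of mixed partials that cancel in pairs. The result is 0 (by equality of mixed partials for smooth functions — Schwarz / Clairaut).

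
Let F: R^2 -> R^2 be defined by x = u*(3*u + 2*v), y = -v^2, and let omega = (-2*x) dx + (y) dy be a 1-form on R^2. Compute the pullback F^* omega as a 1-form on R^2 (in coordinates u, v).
F^* omega = (4*u*(-9*u^2 - 9*u*v - 2*v^2)) du + (-12*u^3 - 8*u^2*v + 2*v^3) dv

Using F^*(f dg) = (f ∘ F) d(g ∘ F), substitute each coordinate x_i by F_i(u, v) in f_i, and replace dx_i by d F_i = (∂F_i/∂u) du + (∂F_i/∂v) dv.
  For the x component: f_1(F) = 2*u*(-3*u - 2*v); d F_1 = (6*u + 2*v) du + (2*u) dv
  For the y component: f_2(F) = -v^2; d F_2 = (0) du + (-2*v) dv
Combining and collecting du, dv coefficients:
  coeff of du: 4*u*(-9*u^2 - 9*u*v - 2*v^2)
  coeff of dv: -12*u^3 - 8*u^2*v + 2*v^3
F^* omega = (4*u*(-9*u^2 - 9*u*v - 2*v^2)) du + (-12*u^3 - 8*u^2*v + 2*v^3) dv.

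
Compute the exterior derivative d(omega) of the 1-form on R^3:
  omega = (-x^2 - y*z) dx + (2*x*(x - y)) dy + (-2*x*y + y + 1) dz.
d(omega) = (4*x - 2*y + z) dx ∧ dy + (-y) dx ∧ dz + (1 - 2*x) dy ∧ dz

For a 1-form omega = sum_i f_i dx_i, the exterior derivative is
  d(omega) = sum_{i < j} (∂f_j/∂x_i - ∂f_i/∂x_j) dx_i ∧ dx_j.
  coefficient of dx ∧ dy: ∂f_2/∂x - ∂f_1/∂y = ∂(2*x*(x - y))/∂x - ∂(-x^2 - y*z)/∂y = 4*x - 2*y + z
  coefficient of dx ∧ dz: ∂f_3/∂x - ∂f_1/∂z = ∂(-2*x*y + y + 1)/∂x - ∂(-x^2 - y*z)/∂z = -y
  coefficient of dy ∧ dz: ∂f_3/∂y - ∂f_2/∂z = ∂(-2*x*y + y + 1)/∂y - ∂(2*x*(x - y))/∂z = 1 - 2*x
Assembling: d(omega) = (4*x - 2*y + z) dx ∧ dy + (-y) dx ∧ dz + (1 - 2*x) dy ∧ dz.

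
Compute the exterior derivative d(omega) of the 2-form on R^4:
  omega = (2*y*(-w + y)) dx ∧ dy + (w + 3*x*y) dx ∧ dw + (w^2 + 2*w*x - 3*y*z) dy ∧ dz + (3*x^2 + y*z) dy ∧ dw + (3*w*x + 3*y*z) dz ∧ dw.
d(omega) = (3*x - 2*y) dx ∧ dy ∧ dw + (2*w) dx ∧ dy ∧ dz + (2*w + 2*x - y + 3*z) dy ∧ dz ∧ dw + (3*w) dx ∧ dz ∧ dw

For a 2-form omega = sum_{i<j} g_{ij} dx_i ∧ dx_j, the exterior derivative is
  d(omega) = sum_{i<j} d(g_{ij}) ∧ dx_i ∧ dx_j = sum_{i<j, k} (∂g_{ij}/∂x_k) dx_k ∧ dx_i ∧ dx_j.
Expand each term, using dx_k ∧ dx_i ∧ dx_j = sgn(permutation) dx_{(a)} ∧ dx_{(b)} ∧ dx_{(c)} with (a < b < c) sorted:
  d(2*y*(-w + y)) includes (∂/∂w)(2*y*(-w + y)) dw = (-2*y) dw, which multiplied by dx ∧ dy gives (-2*y) dx ∧ dy ∧ dw
  d(w + 3*x*y) includes (∂/∂y)(w + 3*x*y) dy = (3*x) dy, which multiplied by dx ∧ dw gives (-3*x) dx ∧ dy ∧ dw
  d(w^2 + 2*w*x - 3*y*z) includes (∂/∂x)(w^2 + 2*w*x - 3*y*z) dx = (2*w) dx, which multiplied by dy ∧ dz gives (2*w) dx ∧ dy ∧ dz
  d(w^2 + 2*w*x - 3*y*z) includes (∂/∂w)(w^2 + 2*w*x - 3*y*z) dw = (2*w + 2*x) dw, which multiplied by dy ∧ dz gives (2*w + 2*x) dy ∧ dz ∧ dw
  d(3*x^2 + y*z) includes (∂/∂x)(3*x^2 + y*z) dx = (6*x) dx, which multiplied by dy ∧ dw gives (6*x) dx ∧ dy ∧ dw
  d(3*x^2 + y*z) includes (∂/∂z)(3*x^2 + y*z) dz = (y) dz, which multiplied by dy ∧ dw gives (-y) dy ∧ dz ∧ dw
  d(3*w*x + 3*y*z) includes (∂/∂x)(3*w*x + 3*y*z) dx = (3*w) dx, which multiplied by dz ∧ dw gives (3*w) dx ∧ dz ∧ dw
  d(3*w*x + 3*y*z) includes (∂/∂y)(3*w*x + 3*y*z) dy = (3*z) dy, which multiplied by dz ∧ dw gives (3*z) dy ∧ dz ∧ dw
Collecting like 3-forms: d(omega) = (3*x - 2*y) dx ∧ dy ∧ dw + (2*w) dx ∧ dy ∧ dz + (2*w + 2*x - y + 3*z) dy ∧ dz ∧ dw + (3*w) dx ∧ dz ∧ dw.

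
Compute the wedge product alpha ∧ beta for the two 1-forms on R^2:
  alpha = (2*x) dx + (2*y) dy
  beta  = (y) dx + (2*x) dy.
alpha ∧ beta = (4*x^2 - 2*y^2) dx ∧ dy

Distribute the wedge, using dx_i ∧ dx_j = -dx_j ∧ dx_i and dx_i ∧ dx_i = 0. For each pair (i, j) with i < j, the coefficient of dx_i ∧ dx_j in alpha ∧ beta is (alpha_i * beta_j - alpha_j * beta_i). Collecting: alpha ∧ beta = (4*x^2 - 2*y^2) dx ∧ dy.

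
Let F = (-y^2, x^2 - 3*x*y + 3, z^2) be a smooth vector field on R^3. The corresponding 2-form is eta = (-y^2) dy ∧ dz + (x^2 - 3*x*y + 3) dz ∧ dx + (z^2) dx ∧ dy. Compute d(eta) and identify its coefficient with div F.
d(eta) = (-3*x + 2*z) dx ∧ dy ∧ dz; div F = -3*x + 2*z

For a 2-form in R^3 of the form above, applying d gives a 3-form with coefficient ∂P/∂x + ∂Q/∂y + ∂R/∂z:
  ∂P/∂x = 0
  ∂Q/∂y = -3*x
  ∂R/∂z = 2*z
Sum = -3*x + 2*z, which is exactly div F.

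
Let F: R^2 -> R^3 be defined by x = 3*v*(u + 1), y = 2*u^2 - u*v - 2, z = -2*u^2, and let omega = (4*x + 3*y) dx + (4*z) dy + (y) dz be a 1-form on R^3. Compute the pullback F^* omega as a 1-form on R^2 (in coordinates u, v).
F^* omega = (-40*u^3 + 30*u^2*v + 27*u*v^2 + 8*u + 36*v^2 - 18*v) du + (26*u^3 + 27*u^2*v + 18*u^2 + 63*u*v - 18*u + 36*v - 18) dv

Using F^*(f dg) = (f ∘ F) d(g ∘ F), substitute each coordinate x_i by F_i(u, v) in f_i, and replace dx_i by d F_i = (∂F_i/∂u) du + (∂F_i/∂v) dv.
  For the x component: f_1(F) = 6*u^2 + 9*u*v + 12*v - 6; d F_1 = (3*v) du + (3*u + 3) dv
  For the y component: f_2(F) = -8*u^2; d F_2 = (4*u - v) du + (-u) dv
  For the z component: f_3(F) = 2*u^2 - u*v - 2; d F_3 = (-4*u) du + (0) dv
Combining and collecting du, dv coefficients:
  coeff of du: -40*u^3 + 30*u^2*v + 27*u*v^2 + 8*u + 36*v^2 - 18*v
  coeff of dv: 26*u^3 + 27*u^2*v + 18*u^2 + 63*u*v - 18*u + 36*v - 18
F^* omega = (-40*u^3 + 30*u^2*v + 27*u*v^2 + 8*u + 36*v^2 - 18*v) du + (26*u^3 + 27*u^2*v + 18*u^2 + 63*u*v - 18*u + 36*v - 18) dv.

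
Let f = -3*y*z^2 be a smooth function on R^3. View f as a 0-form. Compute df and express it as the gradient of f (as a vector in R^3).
df = (0) dx + (-3*z^2) dy + (-6*y*z) dz; grad f = (0, -3*z^2, -6*y*z)

For a 0-form f, d f = (∂f/∂x) dx + (∂f/∂y) dy + (∂f/∂z) dz. The components of the vector representation are exactly the entries of grad f in Cartesian coordinates:
  ∂f/∂x = 0
  ∂f/∂y = -3*z^2
  ∂f/∂z = -6*y*z.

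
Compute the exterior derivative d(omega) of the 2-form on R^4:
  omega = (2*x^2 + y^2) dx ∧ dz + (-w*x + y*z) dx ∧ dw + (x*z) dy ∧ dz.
d(omega) = (-2*y + z) dx ∧ dy ∧ dz + (-z) dx ∧ dy ∧ dw + (-y) dx ∧ dz ∧ dw

For a 2-form omega = sum_{i<j} g_{ij} dx_i ∧ dx_j, the exterior derivative is
  d(omega) = sum_{i<j} d(g_{ij}) ∧ dx_i ∧ dx_j = sum_{i<j, k} (∂g_{ij}/∂x_k) dx_k ∧ dx_i ∧ dx_j.
Expand each term, using dx_k ∧ dx_i ∧ dx_j = sgn(permutation) dx_{(a)} ∧ dx_{(b)} ∧ dx_{(c)} with (a < b < c) sorted:
  d(2*x^2 + y^2) includes (∂/∂y)(2*x^2 + y^2) dy = (2*y) dy, which multiplied by dx ∧ dz gives (-2*y) dx ∧ dy ∧ dz
  d(-w*x + y*z) includes (∂/∂y)(-w*x + y*z) dy = (z) dy, which multiplied by dx ∧ dw gives (-z) dx ∧ dy ∧ dw
  d(-w*x + y*z) includes (∂/∂z)(-w*x + y*z) dz = (y) dz, which multiplied by dx ∧ dw gives (-y) dx ∧ dz ∧ dw
  d(x*z) includes (∂/∂x)(x*z) dx = (z) dx, which multiplied by dy ∧ dz gives (z) dx ∧ dy ∧ dz
Collecting like 3-forms: d(omega) = (-2*y + z) dx ∧ dy ∧ dz + (-z) dx ∧ dy ∧ dw + (-y) dx ∧ dz ∧ dw.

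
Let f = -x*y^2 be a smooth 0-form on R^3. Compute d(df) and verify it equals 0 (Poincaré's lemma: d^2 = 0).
d(df) = 0

Step 1: df = sum_i (∂f/∂x_i) dx_i = (-y^2) dx + (-2*x*y) dy + (0) dz.
Step 2: Apply d again. Using the 1-form formula, the coefficient of dx ∧ dy in d(df) is ∂^2 f/∂x ∂y - ∂^2 f/∂y ∂x = (-2*y) - (-2*y) = 0 (equality of mixed partials for smooth f).
Similarly for dx ∧ dz and dy ∧ dz — all coefficients vanish. So d(df) = 0.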